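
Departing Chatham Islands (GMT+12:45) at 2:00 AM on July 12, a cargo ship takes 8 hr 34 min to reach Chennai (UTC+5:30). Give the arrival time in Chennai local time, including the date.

Chennai is 7:15 behind Chatham Islands.
After 8 hours 34 minutes it is 10:34 AM in Chatham Islands.
Shift by the zone difference: 10:34 AM − 7:15 = 3:19 AM on Jul 12 in Chennai.

3:19 AM on Jul 12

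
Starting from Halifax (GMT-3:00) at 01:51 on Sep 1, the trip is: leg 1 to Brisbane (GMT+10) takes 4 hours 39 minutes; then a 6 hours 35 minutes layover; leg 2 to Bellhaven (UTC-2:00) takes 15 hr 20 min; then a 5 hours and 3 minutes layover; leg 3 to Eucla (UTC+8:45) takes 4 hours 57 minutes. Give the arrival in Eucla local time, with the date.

Convert departure to UTC: 01:51 + 3:00 = 04:51 UTC on Sep 1.
Add 4 hours 39 minutes leg 1 → 09:30 UTC.
Add 6 hours 35 minutes layover in Brisbane → 16:05 UTC.
Add 15 hours and 20 minutes leg 2 → 07:25 UTC (Sep 2).
Add 5 hours and 3 minutes layover in Bellhaven → 12:28 UTC.
Add 4 hours 57 minutes leg 3 → 17:25 UTC.
Eucla is UTC+8:45, so local arrival = 17:25 + 8:45 = 02:10 on Sep 3.

02:10 on Sep 3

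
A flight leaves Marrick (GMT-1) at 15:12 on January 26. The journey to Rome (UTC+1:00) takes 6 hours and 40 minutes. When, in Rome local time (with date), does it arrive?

Rome is 2:00 ahead of Marrick.
After 6 hours 40 minutes it is 21:52 in Marrick.
Shift by the zone difference: 21:52 + 2:00 = 23:52 on Jan 26 in Rome.

23:52 on Jan 26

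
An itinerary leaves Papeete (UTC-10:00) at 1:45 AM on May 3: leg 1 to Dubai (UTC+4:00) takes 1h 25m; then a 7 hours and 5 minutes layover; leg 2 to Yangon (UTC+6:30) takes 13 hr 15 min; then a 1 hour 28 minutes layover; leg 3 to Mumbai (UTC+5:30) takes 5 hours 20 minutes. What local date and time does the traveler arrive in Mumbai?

9:48 PM on May 4

Convert departure to UTC: 1:45 AM + 10:00 = 11:45 AM UTC on May 3.
Add 1 hour 25 minutes leg 1 → 1:10 PM UTC.
Add 7 hours 5 minutes layover in Dubai → 8:15 PM UTC.
Add 13 hours 15 minutes leg 2 → 9:30 AM UTC (May 4).
Add 1 hour 28 minutes layover in Yangon → 10:58 AM UTC.
Add 5 hours 20 minutes leg 3 → 4:18 PM UTC.
Mumbai is UTC+5:30, so local arrival = 4:18 PM + 5:30 = 9:48 PM on May 4.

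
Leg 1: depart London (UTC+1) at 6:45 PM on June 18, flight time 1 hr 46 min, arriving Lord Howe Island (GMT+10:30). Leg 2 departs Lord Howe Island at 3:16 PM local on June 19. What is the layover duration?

Convert departure to UTC: 6:45 PM − 1:00 = 5:45 PM UTC on Jun 18.
Add 1 hour and 46 minutes flight time → 7:31 PM UTC.
Lord Howe Island is UTC+10:30, so local arrival = 7:31 PM + 10:30 = 6:01 AM on Jun 19.
Layover = 3:16 PM − 6:01 AM = 9 hours 15 minutes.

9 hours 15 minutes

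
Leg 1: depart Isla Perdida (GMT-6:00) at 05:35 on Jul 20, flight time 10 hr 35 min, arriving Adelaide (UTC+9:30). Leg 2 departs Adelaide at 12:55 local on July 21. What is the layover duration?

5 hours 15 minutes

Convert departure to UTC: 05:35 + 6:00 = 11:35 UTC on Jul 20.
Add 10 hours and 35 minutes flight time → 22:10 UTC.
Adelaide is UTC+9:30, so local arrival = 22:10 + 9:30 = 07:40 on Jul 21.
Layover = 12:55 − 07:40 = 5 hours 15 minutes.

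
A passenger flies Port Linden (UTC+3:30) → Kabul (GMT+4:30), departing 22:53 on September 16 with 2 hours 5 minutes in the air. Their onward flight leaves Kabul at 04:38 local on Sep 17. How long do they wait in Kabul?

2 hours 40 minutes

Convert departure to UTC: 22:53 − 3:30 = 19:23 UTC on Sep 16.
Add 2 hours 5 minutes flight time → 21:28 UTC.
Kabul is UTC+4:30, so local arrival = 21:28 + 4:30 = 01:58 on Sep 17.
Layover = 04:38 − 01:58 = 2 hours 40 minutes.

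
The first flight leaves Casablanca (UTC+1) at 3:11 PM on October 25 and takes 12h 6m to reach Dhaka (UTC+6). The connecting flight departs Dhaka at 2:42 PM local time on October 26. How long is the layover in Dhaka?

6 hours 25 minutes

Convert departure to UTC: 3:11 PM − 1:00 = 2:11 PM UTC on Oct 25.
Add 12 hours 6 minutes flight time → 2:17 AM UTC (Oct 26).
Dhaka is UTC+6:00, so local arrival = 2:17 AM + 6:00 = 8:17 AM on Oct 26.
Layover = 2:42 PM − 8:17 AM = 6 hours 25 minutes.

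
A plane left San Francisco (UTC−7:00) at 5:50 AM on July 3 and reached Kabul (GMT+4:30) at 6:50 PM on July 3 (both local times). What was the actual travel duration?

1 hour 30 minutes

Departure in UTC: 5:50 AM + 7:00 = 12:50 PM on Jul 3.
Arrival in UTC: 6:50 PM − 4:30 = 2:20 PM on Jul 3.
Elapsed = 2:20 PM − 12:50 PM = 1 hour 30 minutes.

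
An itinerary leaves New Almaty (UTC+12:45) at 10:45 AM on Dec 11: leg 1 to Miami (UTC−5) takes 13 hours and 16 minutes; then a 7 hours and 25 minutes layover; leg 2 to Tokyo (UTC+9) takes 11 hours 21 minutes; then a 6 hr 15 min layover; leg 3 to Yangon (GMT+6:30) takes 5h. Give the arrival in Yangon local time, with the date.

11:47 PM on December 12

Convert departure to UTC: 10:45 AM − 12:45 = 10:00 PM UTC on Dec 10.
Add 13 hours 16 minutes leg 1 → 11:16 AM UTC (Dec 11).
Add 7 hours and 25 minutes layover in Miami → 6:41 PM UTC.
Add 11 hours 21 minutes leg 2 → 6:02 AM UTC (Dec 12).
Add 6 hours 15 minutes layover in Tokyo → 12:17 PM UTC.
Add 5 hours leg 3 → 5:17 PM UTC.
Yangon is UTC+6:30, so local arrival = 5:17 PM + 6:30 = 11:47 PM on Dec 12.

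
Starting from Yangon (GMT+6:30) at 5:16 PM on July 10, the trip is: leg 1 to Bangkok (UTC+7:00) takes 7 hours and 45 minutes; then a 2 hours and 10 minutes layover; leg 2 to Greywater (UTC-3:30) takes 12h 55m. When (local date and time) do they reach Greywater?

Convert departure to UTC: 5:16 PM − 6:30 = 10:46 AM UTC on Jul 10.
Add 7 hours and 45 minutes leg 1 → 6:31 PM UTC.
Add 2 hours 10 minutes layover in Bangkok → 8:41 PM UTC.
Add 12 hours and 55 minutes leg 2 → 9:36 AM UTC (Jul 11).
Greywater is UTC−3:30, so local arrival = 9:36 AM − 3:30 = 6:06 AM on Jul 11.

6:06 AM on July 11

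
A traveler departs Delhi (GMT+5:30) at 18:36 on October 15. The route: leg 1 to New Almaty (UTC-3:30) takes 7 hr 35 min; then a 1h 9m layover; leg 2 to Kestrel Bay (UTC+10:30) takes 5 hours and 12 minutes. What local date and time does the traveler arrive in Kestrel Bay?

13:32 on October 16

Convert departure to UTC: 18:36 − 5:30 = 13:06 UTC on Oct 15.
Add 7 hours 35 minutes leg 1 → 20:41 UTC.
Add 1 hour 9 minutes layover in New Almaty → 21:50 UTC.
Add 5 hours 12 minutes leg 2 → 03:02 UTC (Oct 16).
Kestrel Bay is UTC+10:30, so local arrival = 03:02 + 10:30 = 13:32 on Oct 16.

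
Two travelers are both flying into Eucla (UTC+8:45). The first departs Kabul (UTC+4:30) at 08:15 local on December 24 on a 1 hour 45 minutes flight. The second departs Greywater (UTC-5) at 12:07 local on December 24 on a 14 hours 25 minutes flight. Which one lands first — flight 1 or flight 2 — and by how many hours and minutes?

the first, by 26 hours 2 minutes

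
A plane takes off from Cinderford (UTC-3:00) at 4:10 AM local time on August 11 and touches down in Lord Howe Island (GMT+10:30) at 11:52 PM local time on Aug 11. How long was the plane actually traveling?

Departure in UTC: 4:10 AM + 3:00 = 7:10 AM on Aug 11.
Arrival in UTC: 11:52 PM − 10:30 = 1:22 PM on Aug 11.
Elapsed = 1:22 PM − 7:10 AM = 6 hours 12 minutes.

6 hours 12 minutes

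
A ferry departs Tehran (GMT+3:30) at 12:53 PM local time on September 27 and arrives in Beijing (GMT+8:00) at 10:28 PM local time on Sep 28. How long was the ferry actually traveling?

29 hours 5 minutes

Departure in UTC: 12:53 PM − 3:30 = 9:23 AM on Sep 27.
Arrival in UTC: 10:28 PM − 8:00 = 2:28 PM on Sep 28.
Elapsed = 2:28 PM − 9:23 AM (+1 day) = 29 hours 5 minutes.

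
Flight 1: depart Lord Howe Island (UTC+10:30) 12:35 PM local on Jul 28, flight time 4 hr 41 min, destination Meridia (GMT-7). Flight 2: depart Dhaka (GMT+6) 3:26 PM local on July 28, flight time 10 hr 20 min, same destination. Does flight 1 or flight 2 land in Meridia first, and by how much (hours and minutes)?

the first, by 13 hours

Flight 1 in UTC: 12:35 PM − 10:30 = 2:05 AM on Jul 28.
+4 hours and 41 minutes → arrive 6:46 AM UTC on Jul 28.
Flight 2 in UTC: 3:26 PM − 6:00 = 9:26 AM on Jul 28.
+10 hours 20 minutes → arrive 7:46 PM UTC on Jul 28.
Flight 1 lands earlier by 13 hours.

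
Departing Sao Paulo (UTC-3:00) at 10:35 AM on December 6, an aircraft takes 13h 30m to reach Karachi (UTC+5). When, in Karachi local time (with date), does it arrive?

8:05 AM on December 7

Convert departure to UTC: 10:35 AM + 3:00 = 1:35 PM UTC on Dec 6.
Add 13 hours 30 minutes travel time → 3:05 AM UTC (Dec 7).
Karachi is UTC+5:00, so local arrival = 3:05 AM + 5:00 = 8:05 AM on Dec 7.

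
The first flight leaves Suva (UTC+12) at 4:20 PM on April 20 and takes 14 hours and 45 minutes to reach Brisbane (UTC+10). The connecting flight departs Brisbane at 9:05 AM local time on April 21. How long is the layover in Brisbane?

4 hours

Convert departure to UTC: 4:20 PM − 12:00 = 4:20 AM UTC on Apr 20.
Add 14 hours and 45 minutes flight time → 7:05 PM UTC.
Brisbane is UTC+10:00, so local arrival = 7:05 PM + 10:00 = 5:05 AM on Apr 21.
Layover = 9:05 AM − 5:05 AM = 4 hours.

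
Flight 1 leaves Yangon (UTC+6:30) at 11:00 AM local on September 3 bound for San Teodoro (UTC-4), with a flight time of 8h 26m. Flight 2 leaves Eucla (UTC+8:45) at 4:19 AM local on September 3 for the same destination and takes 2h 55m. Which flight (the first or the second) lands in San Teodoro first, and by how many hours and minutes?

the second, by 14 hours 27 minutes

Flight 1 in UTC: 11:00 AM − 6:30 = 4:30 AM on Sep 3.
+8 hours and 26 minutes → arrive 12:56 PM UTC on Sep 3.
Flight 2 in UTC: 4:19 AM − 8:45 = 7:34 PM on Sep 2.
+2 hours and 55 minutes → arrive 10:29 PM UTC on Sep 2.
Flight 2 lands earlier by 14 hours 27 minutes.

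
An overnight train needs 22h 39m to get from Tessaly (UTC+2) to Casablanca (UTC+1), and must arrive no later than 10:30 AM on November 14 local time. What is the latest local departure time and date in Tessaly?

Target arrival in UTC: 10:30 AM − 1:00 = 9:30 AM on Nov 14.
Subtract 22 hours 39 minutes → departure 10:51 AM UTC on Nov 13.
Tessaly is UTC+2:00: 10:51 AM + 2:00 = 12:51 PM on Nov 13.

12:51 PM on Nov 13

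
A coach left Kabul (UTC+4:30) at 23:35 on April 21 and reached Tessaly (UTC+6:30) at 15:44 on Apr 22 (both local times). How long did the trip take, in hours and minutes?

Tessaly is 2:00 ahead of Kabul.
Clock-face elapsed time (ignoring zones) is 16 hours 9 minutes.
Actual elapsed = 16 hours 9 minutes − 2:00 = 14 hours 9 minutes.

14 hours 9 minutes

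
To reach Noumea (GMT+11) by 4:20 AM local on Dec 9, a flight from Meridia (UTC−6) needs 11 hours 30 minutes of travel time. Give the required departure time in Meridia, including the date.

Target arrival in UTC: 4:20 AM − 11:00 = 5:20 PM on Dec 8.
Subtract 11 hours and 30 minutes → departure 5:50 AM UTC on Dec 8.
Meridia is UTC−6:00: 5:50 AM − 6:00 = 11:50 PM on Dec 7.

11:50 PM on December 7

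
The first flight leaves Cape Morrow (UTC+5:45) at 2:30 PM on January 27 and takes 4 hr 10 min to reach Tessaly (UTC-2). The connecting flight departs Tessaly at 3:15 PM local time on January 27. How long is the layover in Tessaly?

Convert departure to UTC: 2:30 PM − 5:45 = 8:45 AM UTC on Jan 27.
Add 4 hours 10 minutes flight time → 12:55 PM UTC.
Tessaly is UTC−2:00, so local arrival = 12:55 PM − 2:00 = 10:55 AM on Jan 27.
Layover = 3:15 PM − 10:55 AM = 4 hours 20 minutes.

4 hours 20 minutes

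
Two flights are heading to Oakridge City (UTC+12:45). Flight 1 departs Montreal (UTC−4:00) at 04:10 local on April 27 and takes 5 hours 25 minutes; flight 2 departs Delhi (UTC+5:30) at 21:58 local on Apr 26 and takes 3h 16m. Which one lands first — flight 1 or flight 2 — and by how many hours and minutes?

the second, by 17 hours 51 minutes

Flight 1 in UTC: 04:10 + 4:00 = 08:10 on Apr 27.
+5 hours 25 minutes → arrive 13:35 UTC on Apr 27.
Flight 2 in UTC: 21:58 − 5:30 = 16:28 on Apr 26.
+3 hours and 16 minutes → arrive 19:44 UTC on Apr 26.
Flight 2 lands earlier by 17 hours 51 minutes.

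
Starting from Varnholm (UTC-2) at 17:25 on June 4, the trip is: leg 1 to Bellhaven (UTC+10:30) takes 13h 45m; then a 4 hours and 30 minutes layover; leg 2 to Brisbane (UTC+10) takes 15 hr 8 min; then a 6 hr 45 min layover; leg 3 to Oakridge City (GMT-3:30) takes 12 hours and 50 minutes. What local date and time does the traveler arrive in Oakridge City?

Convert departure to UTC: 17:25 + 2:00 = 19:25 UTC on Jun 4.
Add 13 hours 45 minutes leg 1 → 09:10 UTC (Jun 5).
Add 4 hours 30 minutes layover in Bellhaven → 13:40 UTC.
Add 15 hours 8 minutes leg 2 → 04:48 UTC (Jun 6).
Add 6 hours 45 minutes layover in Brisbane → 11:33 UTC.
Add 12 hours 50 minutes leg 3 → 00:23 UTC (Jun 7).
Oakridge City is UTC−3:30, so local arrival = 00:23 − 3:30 = 20:53 on Jun 6.

20:53 on Jun 6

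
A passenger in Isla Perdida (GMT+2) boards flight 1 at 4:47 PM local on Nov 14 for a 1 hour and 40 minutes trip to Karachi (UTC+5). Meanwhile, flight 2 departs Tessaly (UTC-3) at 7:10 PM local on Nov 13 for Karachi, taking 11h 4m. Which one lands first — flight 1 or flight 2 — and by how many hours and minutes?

the second, by 7 hours 13 minutes

Flight 1 in UTC: 4:47 PM − 2:00 = 2:47 PM on Nov 14.
+1 hour 40 minutes → arrive 4:27 PM UTC on Nov 14.
Flight 2 in UTC: 7:10 PM + 3:00 = 10:10 PM on Nov 13.
+11 hours and 4 minutes → arrive 9:14 AM UTC on Nov 14.
Flight 2 lands earlier by 7 hours 13 minutes.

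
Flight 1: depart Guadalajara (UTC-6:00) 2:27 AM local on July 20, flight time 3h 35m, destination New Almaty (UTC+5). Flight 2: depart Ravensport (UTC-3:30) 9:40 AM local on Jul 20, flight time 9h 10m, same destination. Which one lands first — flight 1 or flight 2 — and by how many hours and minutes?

Flight 1 in UTC: 2:27 AM + 6:00 = 8:27 AM on Jul 20.
+3 hours and 35 minutes → arrive 12:02 PM UTC on Jul 20.
Flight 2 in UTC: 9:40 AM + 3:30 = 1:10 PM on Jul 20.
+9 hours 10 minutes → arrive 10:20 PM UTC on Jul 20.
Flight 1 lands earlier by 10 hours 18 minutes.

the first, by 10 hours 18 minutes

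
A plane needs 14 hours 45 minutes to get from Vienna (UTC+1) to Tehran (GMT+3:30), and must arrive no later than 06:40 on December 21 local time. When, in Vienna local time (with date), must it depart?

Target arrival in UTC: 06:40 − 3:30 = 03:10 on Dec 21.
Subtract 14 hours 45 minutes → departure 12:25 UTC on Dec 20.
Vienna is UTC+1:00: 12:25 + 1:00 = 13:25 on Dec 20.

13:25 on December 20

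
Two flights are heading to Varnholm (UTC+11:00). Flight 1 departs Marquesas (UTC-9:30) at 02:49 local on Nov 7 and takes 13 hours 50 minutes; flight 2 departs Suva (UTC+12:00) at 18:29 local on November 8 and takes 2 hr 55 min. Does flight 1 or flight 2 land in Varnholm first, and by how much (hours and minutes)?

Flight 1 in UTC: 02:49 + 9:30 = 12:19 on Nov 7.
+13 hours and 50 minutes → arrive 02:09 UTC on Nov 8.
Flight 2 in UTC: 18:29 − 12:00 = 06:29 on Nov 8.
+2 hours and 55 minutes → arrive 09:24 UTC on Nov 8.
Flight 1 lands earlier by 7 hours 15 minutes.

the first, by 7 hours 15 minutes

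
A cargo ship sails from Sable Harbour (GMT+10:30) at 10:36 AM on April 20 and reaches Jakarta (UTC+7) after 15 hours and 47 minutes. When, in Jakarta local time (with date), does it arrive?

Convert departure to UTC: 10:36 AM − 10:30 = 12:06 AM UTC on Apr 20.
Add 15 hours and 47 minutes travel time → 3:53 PM UTC.
Jakarta is UTC+7:00, so local arrival = 3:53 PM + 7:00 = 10:53 PM on Apr 20.

10:53 PM on April 20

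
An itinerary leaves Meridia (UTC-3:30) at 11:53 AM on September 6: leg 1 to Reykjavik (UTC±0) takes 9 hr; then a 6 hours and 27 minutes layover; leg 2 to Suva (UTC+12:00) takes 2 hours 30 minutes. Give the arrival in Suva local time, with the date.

Convert departure to UTC: 11:53 AM + 3:30 = 3:23 PM UTC on Sep 6.
Add 9 hours leg 1 → 12:23 AM UTC (Sep 7).
Add 6 hours and 27 minutes layover in Reykjavik → 6:50 AM UTC.
Add 2 hours and 30 minutes leg 2 → 9:20 AM UTC.
Suva is UTC+12:00, so local arrival = 9:20 AM + 12:00 = 9:20 PM on Sep 7.

9:20 PM on Sep 7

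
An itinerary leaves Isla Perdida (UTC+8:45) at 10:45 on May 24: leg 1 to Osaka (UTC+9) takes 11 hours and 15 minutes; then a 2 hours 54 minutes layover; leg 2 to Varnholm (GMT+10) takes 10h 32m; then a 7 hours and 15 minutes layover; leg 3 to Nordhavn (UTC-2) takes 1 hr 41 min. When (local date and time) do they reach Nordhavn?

Convert departure to UTC: 10:45 − 8:45 = 02:00 UTC on May 24.
Add 11 hours and 15 minutes leg 1 → 13:15 UTC.
Add 2 hours 54 minutes layover in Osaka → 16:09 UTC.
Add 10 hours and 32 minutes leg 2 → 02:41 UTC (May 25).
Add 7 hours 15 minutes layover in Varnholm → 09:56 UTC.
Add 1 hour and 41 minutes leg 3 → 11:37 UTC.
Nordhavn is UTC−2:00, so local arrival = 11:37 − 2:00 = 09:37 on May 25.

09:37 on May 25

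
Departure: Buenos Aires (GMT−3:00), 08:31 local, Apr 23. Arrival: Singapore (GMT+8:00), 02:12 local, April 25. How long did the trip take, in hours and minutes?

30 hours 41 minutes

Departure in UTC: 08:31 + 3:00 = 11:31 on Apr 23.
Arrival in UTC: 02:12 − 8:00 = 18:12 on Apr 24.
Elapsed = 18:12 − 11:31 (+1 day) = 30 hours 41 minutes.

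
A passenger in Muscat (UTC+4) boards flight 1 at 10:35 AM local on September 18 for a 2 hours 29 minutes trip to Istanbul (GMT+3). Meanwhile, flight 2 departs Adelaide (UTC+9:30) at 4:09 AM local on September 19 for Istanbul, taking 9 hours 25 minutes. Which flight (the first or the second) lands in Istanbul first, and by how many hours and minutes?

the first, by 19 hours

Flight 1 in UTC: 10:35 AM − 4:00 = 6:35 AM on Sep 18.
+2 hours 29 minutes → arrive 9:04 AM UTC on Sep 18.
Flight 2 in UTC: 4:09 AM − 9:30 = 6:39 PM on Sep 18.
+9 hours and 25 minutes → arrive 4:04 AM UTC on Sep 19.
Flight 1 lands earlier by 19 hours.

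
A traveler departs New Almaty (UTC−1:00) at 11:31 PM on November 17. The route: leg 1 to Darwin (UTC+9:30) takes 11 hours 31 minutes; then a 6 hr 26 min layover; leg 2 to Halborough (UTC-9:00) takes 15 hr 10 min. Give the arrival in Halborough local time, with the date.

12:38 AM on November 19

Convert departure to UTC: 11:31 PM + 1:00 = 12:31 AM UTC on Nov 18.
Add 11 hours 31 minutes leg 1 → 12:02 PM UTC.
Add 6 hours 26 minutes layover in Darwin → 6:28 PM UTC.
Add 15 hours 10 minutes leg 2 → 9:38 AM UTC (Nov 19).
Halborough is UTC−9:00, so local arrival = 9:38 AM − 9:00 = 12:38 AM on Nov 19.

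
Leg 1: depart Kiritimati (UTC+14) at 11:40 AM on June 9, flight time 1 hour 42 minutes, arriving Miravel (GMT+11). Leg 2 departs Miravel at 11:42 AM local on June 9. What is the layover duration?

1 hour 20 minutes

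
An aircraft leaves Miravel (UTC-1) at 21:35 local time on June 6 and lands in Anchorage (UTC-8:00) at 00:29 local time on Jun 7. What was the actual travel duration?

Departure in UTC: 21:35 + 1:00 = 22:35 on Jun 6.
Arrival in UTC: 00:29 + 8:00 = 08:29 on Jun 7.
Elapsed = 08:29 − 22:35 (+1 day) = 9 hours 54 minutes.

9 hours 54 minutes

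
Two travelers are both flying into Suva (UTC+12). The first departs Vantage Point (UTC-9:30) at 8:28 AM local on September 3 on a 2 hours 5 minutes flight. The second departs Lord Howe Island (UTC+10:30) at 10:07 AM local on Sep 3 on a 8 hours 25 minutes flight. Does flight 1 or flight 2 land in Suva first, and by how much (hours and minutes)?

Flight 1 in UTC: 8:28 AM + 9:30 = 5:58 PM on Sep 3.
+2 hours and 5 minutes → arrive 8:03 PM UTC on Sep 3.
Flight 2 in UTC: 10:07 AM − 10:30 = 11:37 PM on Sep 2.
+8 hours 25 minutes → arrive 8:02 AM UTC on Sep 3.
Flight 2 lands earlier by 12 hours 1 minute.

the second, by 12 hours 1 minute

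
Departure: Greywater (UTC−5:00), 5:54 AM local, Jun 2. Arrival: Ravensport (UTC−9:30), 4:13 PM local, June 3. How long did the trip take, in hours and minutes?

Departure in UTC: 5:54 AM + 5:00 = 10:54 AM on Jun 2.
Arrival in UTC: 4:13 PM + 9:30 = 1:43 AM on Jun 4.
Elapsed = 1:43 AM − 10:54 AM (+2 days) = 38 hours 49 minutes.

38 hours 49 minutes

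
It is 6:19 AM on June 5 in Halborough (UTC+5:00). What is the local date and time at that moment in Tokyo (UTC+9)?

Tokyo is 4:00 ahead of Halborough.
Shift by the zone difference: 6:19 AM + 4:00 = 10:19 AM on Jun 5 in Tokyo.

10:19 AM on June 5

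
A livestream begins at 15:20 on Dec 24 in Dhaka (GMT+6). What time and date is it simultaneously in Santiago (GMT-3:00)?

In UTC: 15:20 − 6:00 = 09:20 on Dec 24.
Santiago is UTC−3:00: 09:20 − 3:00 = 06:20 on Dec 24.

06:20 on Dec 24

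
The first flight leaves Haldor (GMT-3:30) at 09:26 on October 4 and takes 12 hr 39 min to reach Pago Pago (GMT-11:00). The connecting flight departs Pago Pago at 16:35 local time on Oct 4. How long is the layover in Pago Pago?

2 hours

Convert departure to UTC: 09:26 + 3:30 = 12:56 UTC on Oct 4.
Add 12 hours 39 minutes flight time → 01:35 UTC (Oct 5).
Pago Pago is UTC−11:00, so local arrival = 01:35 − 11:00 = 14:35 on Oct 4.
Layover = 16:35 − 14:35 = 2 hours.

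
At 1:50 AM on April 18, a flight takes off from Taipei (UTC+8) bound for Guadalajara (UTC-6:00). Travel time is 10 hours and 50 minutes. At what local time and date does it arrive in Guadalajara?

10:40 PM on April 17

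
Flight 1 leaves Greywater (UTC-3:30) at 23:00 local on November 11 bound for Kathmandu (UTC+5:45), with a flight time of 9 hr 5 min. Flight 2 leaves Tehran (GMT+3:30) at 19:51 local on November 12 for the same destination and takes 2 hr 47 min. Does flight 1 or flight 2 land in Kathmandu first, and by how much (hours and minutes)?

the first, by 7 hours 33 minutes

Flight 1 in UTC: 23:00 + 3:30 = 02:30 on Nov 12.
+9 hours 5 minutes → arrive 11:35 UTC on Nov 12.
Flight 2 in UTC: 19:51 − 3:30 = 16:21 on Nov 12.
+2 hours and 47 minutes → arrive 19:08 UTC on Nov 12.
Flight 1 lands earlier by 7 hours 33 minutes.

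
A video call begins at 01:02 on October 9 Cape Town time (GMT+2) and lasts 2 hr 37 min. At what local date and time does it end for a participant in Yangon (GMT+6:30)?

Yangon is 4:30 ahead of Cape Town.
After 2 hours and 37 minutes it is 03:39 in Cape Town.
Shift by the zone difference: 03:39 + 4:30 = 08:09 on Oct 9 in Yangon.

08:09 on October 9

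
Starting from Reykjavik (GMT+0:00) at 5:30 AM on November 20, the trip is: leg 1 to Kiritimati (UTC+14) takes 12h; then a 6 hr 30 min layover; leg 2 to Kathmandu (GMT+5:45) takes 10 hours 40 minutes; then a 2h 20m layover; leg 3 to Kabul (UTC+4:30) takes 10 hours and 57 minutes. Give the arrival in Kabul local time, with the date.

Reykjavik is at UTC+0, so departure is already 5:30 AM UTC on Nov 20.
Add 12 hours leg 1 → 5:30 PM UTC.
Add 6 hours 30 minutes layover in Kiritimati → 12:00 AM UTC (Nov 21).
Add 10 hours and 40 minutes leg 2 → 10:40 AM UTC.
Add 2 hours 20 minutes layover in Kathmandu → 1:00 PM UTC.
Add 10 hours and 57 minutes leg 3 → 11:57 PM UTC.
Kabul is UTC+4:30, so local arrival = 11:57 PM + 4:30 = 4:27 AM on Nov 22.

4:27 AM on November 22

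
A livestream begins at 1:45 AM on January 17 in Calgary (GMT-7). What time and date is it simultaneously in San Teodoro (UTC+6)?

In UTC: 1:45 AM + 7:00 = 8:45 AM on Jan 17.
San Teodoro is UTC+6:00: 8:45 AM + 6:00 = 2:45 PM on Jan 17.

2:45 PM on January 17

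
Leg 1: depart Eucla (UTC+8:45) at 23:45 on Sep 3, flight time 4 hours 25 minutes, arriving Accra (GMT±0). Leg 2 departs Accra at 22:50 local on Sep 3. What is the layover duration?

Convert departure to UTC: 23:45 − 8:45 = 15:00 UTC on Sep 3.
Add 4 hours and 25 minutes flight time → 19:25 UTC.
Accra is UTC+0, so local arrival is the same: 19:25 on Sep 3.
Layover = 22:50 − 19:25 = 3 hours 25 minutes.

3 hours 25 minutes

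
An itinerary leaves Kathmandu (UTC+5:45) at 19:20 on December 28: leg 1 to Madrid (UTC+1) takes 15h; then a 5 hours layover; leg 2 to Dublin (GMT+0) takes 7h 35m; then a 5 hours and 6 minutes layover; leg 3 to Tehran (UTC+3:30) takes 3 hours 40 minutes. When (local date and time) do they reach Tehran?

05:26 on December 30

Convert departure to UTC: 19:20 − 5:45 = 13:35 UTC on Dec 28.
Add 15 hours leg 1 → 04:35 UTC (Dec 29).
Add 5 hours layover in Madrid → 09:35 UTC.
Add 7 hours 35 minutes leg 2 → 17:10 UTC.
Add 5 hours 6 minutes layover in Dublin → 22:16 UTC.
Add 3 hours 40 minutes leg 3 → 01:56 UTC (Dec 30).
Tehran is UTC+3:30, so local arrival = 01:56 + 3:30 = 05:26 on Dec 30.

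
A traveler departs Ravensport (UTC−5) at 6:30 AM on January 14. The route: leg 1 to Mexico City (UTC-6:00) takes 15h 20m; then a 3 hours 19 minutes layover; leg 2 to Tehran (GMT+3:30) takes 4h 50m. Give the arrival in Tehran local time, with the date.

2:29 PM on January 15

Convert departure to UTC: 6:30 AM + 5:00 = 11:30 AM UTC on Jan 14.
Add 15 hours 20 minutes leg 1 → 2:50 AM UTC (Jan 15).
Add 3 hours 19 minutes layover in Mexico City → 6:09 AM UTC.
Add 4 hours and 50 minutes leg 2 → 10:59 AM UTC.
Tehran is UTC+3:30, so local arrival = 10:59 AM + 3:30 = 2:29 PM on Jan 15.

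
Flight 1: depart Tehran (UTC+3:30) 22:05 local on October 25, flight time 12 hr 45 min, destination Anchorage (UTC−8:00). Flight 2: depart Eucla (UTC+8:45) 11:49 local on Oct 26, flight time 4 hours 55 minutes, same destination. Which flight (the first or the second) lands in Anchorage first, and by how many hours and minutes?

Flight 1 in UTC: 22:05 − 3:30 = 18:35 on Oct 25.
+12 hours and 45 minutes → arrive 07:20 UTC on Oct 26.
Flight 2 in UTC: 11:49 − 8:45 = 03:04 on Oct 26.
+4 hours and 55 minutes → arrive 07:59 UTC on Oct 26.
Flight 1 lands earlier by 39 minutes.

the first, by 39 minutes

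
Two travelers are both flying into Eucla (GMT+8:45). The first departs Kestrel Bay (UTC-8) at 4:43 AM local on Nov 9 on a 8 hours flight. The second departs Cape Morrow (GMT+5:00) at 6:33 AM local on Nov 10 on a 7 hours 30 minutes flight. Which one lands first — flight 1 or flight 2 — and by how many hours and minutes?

the first, by 12 hours 20 minutes

Flight 1 in UTC: 4:43 AM + 8:00 = 12:43 PM on Nov 9.
+8 hours → arrive 8:43 PM UTC on Nov 9.
Flight 2 in UTC: 6:33 AM − 5:00 = 1:33 AM on Nov 10.
+7 hours 30 minutes → arrive 9:03 AM UTC on Nov 10.
Flight 1 lands earlier by 12 hours 20 minutes.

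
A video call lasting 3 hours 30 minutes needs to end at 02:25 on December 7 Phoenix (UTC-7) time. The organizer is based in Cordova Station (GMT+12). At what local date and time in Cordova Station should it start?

Target end time in UTC: 02:25 + 7:00 = 09:25 on Dec 7.
Subtract 3 hours and 30 minutes → start 05:55 UTC on Dec 7.
Cordova Station is UTC+12:00: 05:55 + 12:00 = 17:55 on Dec 7.

17:55 on December 7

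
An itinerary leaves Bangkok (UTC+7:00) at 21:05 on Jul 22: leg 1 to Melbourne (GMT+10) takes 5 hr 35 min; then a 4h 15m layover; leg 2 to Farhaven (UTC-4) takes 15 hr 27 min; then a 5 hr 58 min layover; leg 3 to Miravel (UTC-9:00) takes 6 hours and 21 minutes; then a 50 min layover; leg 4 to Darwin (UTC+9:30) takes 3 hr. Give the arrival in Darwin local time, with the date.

Convert departure to UTC: 21:05 − 7:00 = 14:05 UTC on Jul 22.
Add 5 hours and 35 minutes leg 1 → 19:40 UTC.
Add 4 hours and 15 minutes layover in Melbourne → 23:55 UTC.
Add 15 hours and 27 minutes leg 2 → 15:22 UTC (Jul 23).
Add 5 hours 58 minutes layover in Farhaven → 21:20 UTC.
Add 6 hours 21 minutes leg 3 → 03:41 UTC (Jul 24).
Add 50 minutes layover in Miravel → 04:31 UTC.
Add 3 hours leg 4 → 07:31 UTC.
Darwin is UTC+9:30, so local arrival = 07:31 + 9:30 = 17:01 on Jul 24.

17:01 on Jul 24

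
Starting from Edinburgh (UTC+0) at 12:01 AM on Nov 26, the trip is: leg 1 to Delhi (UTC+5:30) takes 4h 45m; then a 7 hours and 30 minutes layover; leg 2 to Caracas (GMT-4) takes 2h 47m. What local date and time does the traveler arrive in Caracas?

Edinburgh is at UTC+0, so departure is already 12:01 AM UTC on Nov 26.
Add 4 hours 45 minutes leg 1 → 4:46 AM UTC.
Add 7 hours and 30 minutes layover in Delhi → 12:16 PM UTC.
Add 2 hours and 47 minutes leg 2 → 3:03 PM UTC.
Caracas is UTC−4:00, so local arrival = 3:03 PM − 4:00 = 11:03 AM on Nov 26.

11:03 AM on November 26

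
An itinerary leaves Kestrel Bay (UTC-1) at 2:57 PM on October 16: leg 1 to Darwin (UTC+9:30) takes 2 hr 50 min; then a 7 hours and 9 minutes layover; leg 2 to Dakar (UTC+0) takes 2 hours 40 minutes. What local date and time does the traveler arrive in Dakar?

4:36 AM on October 17

Convert departure to UTC: 2:57 PM + 1:00 = 3:57 PM UTC on Oct 16.
Add 2 hours 50 minutes leg 1 → 6:47 PM UTC.
Add 7 hours 9 minutes layover in Darwin → 1:56 AM UTC (Oct 17).
Add 2 hours and 40 minutes leg 2 → 4:36 AM UTC.
Dakar is UTC+0, so local arrival is the same: 4:36 AM on Oct 17.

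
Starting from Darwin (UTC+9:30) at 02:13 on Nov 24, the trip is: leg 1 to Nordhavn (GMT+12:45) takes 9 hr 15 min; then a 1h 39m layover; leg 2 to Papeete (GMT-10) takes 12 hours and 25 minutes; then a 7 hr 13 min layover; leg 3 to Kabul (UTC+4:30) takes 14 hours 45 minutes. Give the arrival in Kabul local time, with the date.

18:30 on Nov 25

Convert departure to UTC: 02:13 − 9:30 = 16:43 UTC on Nov 23.
Add 9 hours and 15 minutes leg 1 → 01:58 UTC (Nov 24).
Add 1 hour 39 minutes layover in Nordhavn → 03:37 UTC.
Add 12 hours 25 minutes leg 2 → 16:02 UTC.
Add 7 hours 13 minutes layover in Papeete → 23:15 UTC.
Add 14 hours 45 minutes leg 3 → 14:00 UTC (Nov 25).
Kabul is UTC+4:30, so local arrival = 14:00 + 4:30 = 18:30 on Nov 25.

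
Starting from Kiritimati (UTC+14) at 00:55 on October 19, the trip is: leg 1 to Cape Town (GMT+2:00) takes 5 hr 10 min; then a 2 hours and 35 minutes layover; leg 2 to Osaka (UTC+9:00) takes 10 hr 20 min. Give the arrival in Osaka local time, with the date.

14:00 on Oct 19

Convert departure to UTC: 00:55 − 14:00 = 10:55 UTC on Oct 18.
Add 5 hours 10 minutes leg 1 → 16:05 UTC.
Add 2 hours and 35 minutes layover in Cape Town → 18:40 UTC.
Add 10 hours 20 minutes leg 2 → 05:00 UTC (Oct 19).
Osaka is UTC+9:00, so local arrival = 05:00 + 9:00 = 14:00 on Oct 19.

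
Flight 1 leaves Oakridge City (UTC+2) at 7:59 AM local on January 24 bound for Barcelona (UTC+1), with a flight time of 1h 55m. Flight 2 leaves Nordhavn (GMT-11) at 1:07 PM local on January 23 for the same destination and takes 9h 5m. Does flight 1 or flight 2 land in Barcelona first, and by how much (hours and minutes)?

Flight 1 in UTC: 7:59 AM − 2:00 = 5:59 AM on Jan 24.
+1 hour and 55 minutes → arrive 7:54 AM UTC on Jan 24.
Flight 2 in UTC: 1:07 PM + 11:00 = 12:07 AM on Jan 24.
+9 hours and 5 minutes → arrive 9:12 AM UTC on Jan 24.
Flight 1 lands earlier by 1 hour 18 minutes.

the first, by 1 hour 18 minutes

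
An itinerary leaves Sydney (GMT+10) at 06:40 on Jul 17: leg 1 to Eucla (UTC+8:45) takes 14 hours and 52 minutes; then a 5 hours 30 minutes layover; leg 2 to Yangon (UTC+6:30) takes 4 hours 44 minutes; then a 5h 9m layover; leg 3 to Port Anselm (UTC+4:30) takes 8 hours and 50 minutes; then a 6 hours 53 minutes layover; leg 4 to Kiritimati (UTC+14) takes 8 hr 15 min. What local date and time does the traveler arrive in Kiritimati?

16:53 on Jul 19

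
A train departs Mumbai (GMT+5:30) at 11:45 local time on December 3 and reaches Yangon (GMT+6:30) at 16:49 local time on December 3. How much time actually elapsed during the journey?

Yangon is 1:00 ahead of Mumbai.
Clock-face elapsed time (ignoring zones) is 5 hours 4 minutes.
Actual elapsed = 5 hours 4 minutes − 1:00 = 4 hours 4 minutes.

4 hours 4 minutes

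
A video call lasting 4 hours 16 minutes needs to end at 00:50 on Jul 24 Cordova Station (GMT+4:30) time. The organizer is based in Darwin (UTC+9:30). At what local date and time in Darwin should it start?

01:34 on Jul 24

Target end time in UTC: 00:50 − 4:30 = 20:20 on Jul 23.
Subtract 4 hours 16 minutes → start 16:04 UTC on Jul 23.
Darwin is UTC+9:30: 16:04 + 9:30 = 01:34 on Jul 24.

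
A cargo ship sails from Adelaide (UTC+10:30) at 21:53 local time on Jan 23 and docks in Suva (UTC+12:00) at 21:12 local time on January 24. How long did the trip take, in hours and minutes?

21 hours 49 minutes

Departure in UTC: 21:53 − 10:30 = 11:23 on Jan 23.
Arrival in UTC: 21:12 − 12:00 = 09:12 on Jan 24.
Elapsed = 09:12 − 11:23 (+1 day) = 21 hours 49 minutes.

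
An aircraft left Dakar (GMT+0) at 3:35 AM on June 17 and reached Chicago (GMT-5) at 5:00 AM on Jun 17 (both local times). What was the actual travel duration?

Chicago is 5:00 behind Dakar.
Clock-face elapsed time (ignoring zones) is 1 hour 25 minutes.
Actual elapsed = 1 hour 25 minutes + 5:00 = 6 hours 25 minutes.

6 hours 25 minutes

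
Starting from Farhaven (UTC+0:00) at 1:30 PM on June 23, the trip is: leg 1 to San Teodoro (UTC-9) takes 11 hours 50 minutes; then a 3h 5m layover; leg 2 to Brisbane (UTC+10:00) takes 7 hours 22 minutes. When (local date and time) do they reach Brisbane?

9:47 PM on June 24

Farhaven is at UTC+0, so departure is already 1:30 PM UTC on Jun 23.
Add 11 hours and 50 minutes leg 1 → 1:20 AM UTC (Jun 24).
Add 3 hours 5 minutes layover in San Teodoro → 4:25 AM UTC.
Add 7 hours and 22 minutes leg 2 → 11:47 AM UTC.
Brisbane is UTC+10:00, so local arrival = 11:47 AM + 10:00 = 9:47 PM on Jun 24.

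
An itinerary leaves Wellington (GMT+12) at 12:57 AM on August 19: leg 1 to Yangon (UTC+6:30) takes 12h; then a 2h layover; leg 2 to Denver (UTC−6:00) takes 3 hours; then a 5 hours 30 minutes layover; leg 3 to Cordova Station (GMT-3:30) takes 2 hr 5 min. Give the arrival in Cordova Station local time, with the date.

10:02 AM on August 19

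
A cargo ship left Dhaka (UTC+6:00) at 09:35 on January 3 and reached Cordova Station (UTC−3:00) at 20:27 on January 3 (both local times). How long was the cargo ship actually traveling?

Departure in UTC: 09:35 − 6:00 = 03:35 on Jan 3.
Arrival in UTC: 20:27 + 3:00 = 23:27 on Jan 3.
Elapsed = 23:27 − 03:35 = 19 hours 52 minutes.

19 hours 52 minutes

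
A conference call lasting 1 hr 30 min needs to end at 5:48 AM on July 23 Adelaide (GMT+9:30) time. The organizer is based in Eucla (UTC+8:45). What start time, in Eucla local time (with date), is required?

3:33 AM on July 23

Target end time in UTC: 5:48 AM − 9:30 = 8:18 PM on Jul 22.
Subtract 1 hour 30 minutes → start 6:48 PM UTC on Jul 22.
Eucla is UTC+8:45: 6:48 PM + 8:45 = 3:33 AM on Jul 23.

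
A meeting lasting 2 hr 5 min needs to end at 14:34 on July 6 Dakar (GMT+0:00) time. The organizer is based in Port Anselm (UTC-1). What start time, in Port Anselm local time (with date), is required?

11:29 on Jul 6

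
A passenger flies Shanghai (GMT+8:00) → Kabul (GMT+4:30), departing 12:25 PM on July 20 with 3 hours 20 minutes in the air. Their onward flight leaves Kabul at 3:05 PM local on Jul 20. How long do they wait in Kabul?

2 hours 50 minutes

Convert departure to UTC: 12:25 PM − 8:00 = 4:25 AM UTC on Jul 20.
Add 3 hours 20 minutes flight time → 7:45 AM UTC.
Kabul is UTC+4:30, so local arrival = 7:45 AM + 4:30 = 12:15 PM on Jul 20.
Layover = 3:05 PM − 12:15 PM = 2 hours 50 minutes.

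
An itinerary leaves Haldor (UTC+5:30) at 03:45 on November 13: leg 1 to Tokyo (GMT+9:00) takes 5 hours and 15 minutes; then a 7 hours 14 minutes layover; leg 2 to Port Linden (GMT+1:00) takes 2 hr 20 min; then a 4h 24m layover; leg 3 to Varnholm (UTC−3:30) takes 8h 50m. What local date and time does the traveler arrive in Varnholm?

22:48 on November 13

Convert departure to UTC: 03:45 − 5:30 = 22:15 UTC on Nov 12.
Add 5 hours 15 minutes leg 1 → 03:30 UTC (Nov 13).
Add 7 hours and 14 minutes layover in Tokyo → 10:44 UTC.
Add 2 hours 20 minutes leg 2 → 13:04 UTC.
Add 4 hours and 24 minutes layover in Port Linden → 17:28 UTC.
Add 8 hours 50 minutes leg 3 → 02:18 UTC (Nov 14).
Varnholm is UTC−3:30, so local arrival = 02:18 − 3:30 = 22:48 on Nov 13.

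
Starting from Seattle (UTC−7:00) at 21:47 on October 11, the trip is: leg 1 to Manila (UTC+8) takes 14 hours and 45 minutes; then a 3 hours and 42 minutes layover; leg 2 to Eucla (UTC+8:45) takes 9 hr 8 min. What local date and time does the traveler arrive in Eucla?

Convert departure to UTC: 21:47 + 7:00 = 04:47 UTC on Oct 12.
Add 14 hours and 45 minutes leg 1 → 19:32 UTC.
Add 3 hours and 42 minutes layover in Manila → 23:14 UTC.
Add 9 hours 8 minutes leg 2 → 08:22 UTC (Oct 13).
Eucla is UTC+8:45, so local arrival = 08:22 + 8:45 = 17:07 on Oct 13.

17:07 on Oct 13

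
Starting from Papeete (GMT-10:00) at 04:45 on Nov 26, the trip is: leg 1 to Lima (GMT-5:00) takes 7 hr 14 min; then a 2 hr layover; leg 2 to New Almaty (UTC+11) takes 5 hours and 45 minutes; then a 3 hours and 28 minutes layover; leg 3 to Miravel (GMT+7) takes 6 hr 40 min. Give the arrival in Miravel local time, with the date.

Convert departure to UTC: 04:45 + 10:00 = 14:45 UTC on Nov 26.
Add 7 hours 14 minutes leg 1 → 21:59 UTC.
Add 2 hours layover in Lima → 23:59 UTC.
Add 5 hours and 45 minutes leg 2 → 05:44 UTC (Nov 27).
Add 3 hours and 28 minutes layover in New Almaty → 09:12 UTC.
Add 6 hours 40 minutes leg 3 → 15:52 UTC.
Miravel is UTC+7:00, so local arrival = 15:52 + 7:00 = 22:52 on Nov 27.

22:52 on Nov 27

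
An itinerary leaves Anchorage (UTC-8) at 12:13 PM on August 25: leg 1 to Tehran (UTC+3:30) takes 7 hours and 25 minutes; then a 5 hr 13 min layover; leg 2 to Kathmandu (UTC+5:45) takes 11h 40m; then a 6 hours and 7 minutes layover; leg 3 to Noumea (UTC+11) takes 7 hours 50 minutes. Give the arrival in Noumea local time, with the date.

Convert departure to UTC: 12:13 PM + 8:00 = 8:13 PM UTC on Aug 25.
Add 7 hours and 25 minutes leg 1 → 3:38 AM UTC (Aug 26).
Add 5 hours 13 minutes layover in Tehran → 8:51 AM UTC.
Add 11 hours 40 minutes leg 2 → 8:31 PM UTC.
Add 6 hours 7 minutes layover in Kathmandu → 2:38 AM UTC (Aug 27).
Add 7 hours 50 minutes leg 3 → 10:28 AM UTC.
Noumea is UTC+11:00, so local arrival = 10:28 AM + 11:00 = 9:28 PM on Aug 27.

9:28 PM on Aug 27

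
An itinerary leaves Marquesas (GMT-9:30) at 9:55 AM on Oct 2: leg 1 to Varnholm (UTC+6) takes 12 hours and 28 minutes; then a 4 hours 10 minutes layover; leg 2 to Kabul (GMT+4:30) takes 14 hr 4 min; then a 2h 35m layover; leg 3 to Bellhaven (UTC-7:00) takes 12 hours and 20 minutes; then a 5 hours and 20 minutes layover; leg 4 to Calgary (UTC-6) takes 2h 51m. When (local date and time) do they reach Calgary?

7:13 PM on October 4

Convert departure to UTC: 9:55 AM + 9:30 = 7:25 PM UTC on Oct 2.
Add 12 hours and 28 minutes leg 1 → 7:53 AM UTC (Oct 3).
Add 4 hours 10 minutes layover in Varnholm → 12:03 PM UTC.
Add 14 hours and 4 minutes leg 2 → 2:07 AM UTC (Oct 4).
Add 2 hours and 35 minutes layover in Kabul → 4:42 AM UTC.
Add 12 hours 20 minutes leg 3 → 5:02 PM UTC.
Add 5 hours and 20 minutes layover in Bellhaven → 10:22 PM UTC.
Add 2 hours 51 minutes leg 4 → 1:13 AM UTC (Oct 5).
Calgary is UTC−6:00, so local arrival = 1:13 AM − 6:00 = 7:13 PM on Oct 4.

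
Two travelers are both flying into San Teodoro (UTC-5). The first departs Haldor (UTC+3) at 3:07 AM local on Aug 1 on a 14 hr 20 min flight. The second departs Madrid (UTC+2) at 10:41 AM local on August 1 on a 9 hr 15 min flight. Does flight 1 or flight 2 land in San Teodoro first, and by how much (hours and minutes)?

Flight 1 in UTC: 3:07 AM − 3:00 = 12:07 AM on Aug 1.
+14 hours 20 minutes → arrive 2:27 PM UTC on Aug 1.
Flight 2 in UTC: 10:41 AM − 2:00 = 8:41 AM on Aug 1.
+9 hours 15 minutes → arrive 5:56 PM UTC on Aug 1.
Flight 1 lands earlier by 3 hours 29 minutes.

the first, by 3 hours 29 minutes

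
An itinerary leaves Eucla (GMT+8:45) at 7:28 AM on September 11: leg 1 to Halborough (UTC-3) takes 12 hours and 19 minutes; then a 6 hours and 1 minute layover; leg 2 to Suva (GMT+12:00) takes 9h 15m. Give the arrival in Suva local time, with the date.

2:18 PM on Sep 12

Convert departure to UTC: 7:28 AM − 8:45 = 10:43 PM UTC on Sep 10.
Add 12 hours 19 minutes leg 1 → 11:02 AM UTC (Sep 11).
Add 6 hours and 1 minute layover in Halborough → 5:03 PM UTC.
Add 9 hours 15 minutes leg 2 → 2:18 AM UTC (Sep 12).
Suva is UTC+12:00, so local arrival = 2:18 AM + 12:00 = 2:18 PM on Sep 12.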